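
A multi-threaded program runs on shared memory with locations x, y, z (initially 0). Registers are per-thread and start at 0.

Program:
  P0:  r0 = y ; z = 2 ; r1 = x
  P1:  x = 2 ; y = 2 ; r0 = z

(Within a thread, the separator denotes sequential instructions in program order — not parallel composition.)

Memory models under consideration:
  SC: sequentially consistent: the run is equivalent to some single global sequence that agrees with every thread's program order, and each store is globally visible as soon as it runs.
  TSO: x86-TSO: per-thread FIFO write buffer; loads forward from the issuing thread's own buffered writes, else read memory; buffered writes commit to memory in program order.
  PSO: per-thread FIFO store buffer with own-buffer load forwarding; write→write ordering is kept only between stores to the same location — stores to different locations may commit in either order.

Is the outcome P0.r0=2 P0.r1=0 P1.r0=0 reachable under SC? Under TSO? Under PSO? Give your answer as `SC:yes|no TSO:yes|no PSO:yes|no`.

outcome vector order: (P0.r0,P0.r1,P1.r0)
SC: 5 outcomes — {<0 0 2>, <0 2 0>, <0 2 2>, <2 2 0>, <2 2 2>}
TSO: 6 outcomes — {<0 0 0>, <0 0 2>, <0 2 0>, <0 2 2>, <2 2 0>, <2 2 2>}
PSO: 8 outcomes — {<0 0 0>, <0 0 2>, <0 2 0>, <0 2 2>, <2 0 0>, <2 0 2>, <2 2 0>, <2 2 2>}
target <2 0 0> ∈ {PSO}

SC:no TSO:no PSO:yes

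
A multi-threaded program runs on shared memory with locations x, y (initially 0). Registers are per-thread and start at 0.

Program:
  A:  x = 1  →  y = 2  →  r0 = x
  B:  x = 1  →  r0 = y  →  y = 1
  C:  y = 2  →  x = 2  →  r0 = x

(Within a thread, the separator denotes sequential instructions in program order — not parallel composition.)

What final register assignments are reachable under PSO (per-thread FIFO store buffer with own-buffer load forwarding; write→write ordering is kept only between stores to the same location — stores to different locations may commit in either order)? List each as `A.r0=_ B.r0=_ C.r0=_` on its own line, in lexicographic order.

outcome vector order: (A.r0,B.r0,C.r0)
|PSO outcomes| = 8

A.r0=1 B.r0=0 C.r0=1
A.r0=1 B.r0=0 C.r0=2
A.r0=1 B.r0=2 C.r0=1
A.r0=1 B.r0=2 C.r0=2
A.r0=2 B.r0=0 C.r0=1
A.r0=2 B.r0=0 C.r0=2
A.r0=2 B.r0=2 C.r0=1
A.r0=2 B.r0=2 C.r0=2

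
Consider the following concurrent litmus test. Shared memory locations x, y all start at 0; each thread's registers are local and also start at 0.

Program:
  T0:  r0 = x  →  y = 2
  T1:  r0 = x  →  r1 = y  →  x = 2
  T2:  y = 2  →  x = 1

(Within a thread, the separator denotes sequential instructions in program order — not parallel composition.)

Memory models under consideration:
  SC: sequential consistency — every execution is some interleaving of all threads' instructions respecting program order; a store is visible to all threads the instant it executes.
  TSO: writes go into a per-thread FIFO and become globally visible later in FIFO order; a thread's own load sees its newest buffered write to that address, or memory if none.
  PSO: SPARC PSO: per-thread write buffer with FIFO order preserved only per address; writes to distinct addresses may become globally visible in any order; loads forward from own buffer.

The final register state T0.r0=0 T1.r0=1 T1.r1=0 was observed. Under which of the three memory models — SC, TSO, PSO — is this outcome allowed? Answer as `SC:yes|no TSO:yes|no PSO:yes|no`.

SC:no TSO:no PSO:yes

outcome vector order: (T0.r0,T1.r0,T1.r1)
SC (9): 000 002 012 100 102 112 200 202 212
TSO (9): 000 002 012 100 102 112 200 202 212
PSO (12): 000 002 010 012 100 102 110 112 200 202 210 212
target 010 ∈ {PSO}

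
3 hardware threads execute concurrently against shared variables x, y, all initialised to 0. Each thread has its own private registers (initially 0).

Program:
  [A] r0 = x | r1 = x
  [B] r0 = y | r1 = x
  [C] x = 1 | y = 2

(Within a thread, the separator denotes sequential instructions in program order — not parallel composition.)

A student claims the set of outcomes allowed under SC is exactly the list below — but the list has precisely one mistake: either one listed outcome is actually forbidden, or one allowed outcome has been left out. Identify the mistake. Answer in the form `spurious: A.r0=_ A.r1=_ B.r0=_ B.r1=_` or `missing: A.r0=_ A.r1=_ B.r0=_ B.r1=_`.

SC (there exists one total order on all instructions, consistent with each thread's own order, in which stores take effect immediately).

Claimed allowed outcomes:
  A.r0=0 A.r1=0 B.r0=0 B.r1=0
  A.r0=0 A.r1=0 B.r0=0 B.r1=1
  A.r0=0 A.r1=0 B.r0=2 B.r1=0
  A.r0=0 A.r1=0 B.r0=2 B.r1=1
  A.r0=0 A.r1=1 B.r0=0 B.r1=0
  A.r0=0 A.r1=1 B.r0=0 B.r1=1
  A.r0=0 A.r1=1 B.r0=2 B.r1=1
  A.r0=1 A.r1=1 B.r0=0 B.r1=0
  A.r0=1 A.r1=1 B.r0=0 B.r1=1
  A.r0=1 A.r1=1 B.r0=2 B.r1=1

spurious: A.r0=0 A.r1=0 B.r0=2 B.r1=0

outcome vector order: (A.r0,A.r1,B.r0,B.r1)
[SC] allowed = {0/0/0/0 0/0/0/1 0/0/2/1 0/1/0/0 0/1/0/1 0/1/2/1 1/1/0/0 1/1/0/1 1/1/2/1}
claimed∖SC = {0/0/2/0}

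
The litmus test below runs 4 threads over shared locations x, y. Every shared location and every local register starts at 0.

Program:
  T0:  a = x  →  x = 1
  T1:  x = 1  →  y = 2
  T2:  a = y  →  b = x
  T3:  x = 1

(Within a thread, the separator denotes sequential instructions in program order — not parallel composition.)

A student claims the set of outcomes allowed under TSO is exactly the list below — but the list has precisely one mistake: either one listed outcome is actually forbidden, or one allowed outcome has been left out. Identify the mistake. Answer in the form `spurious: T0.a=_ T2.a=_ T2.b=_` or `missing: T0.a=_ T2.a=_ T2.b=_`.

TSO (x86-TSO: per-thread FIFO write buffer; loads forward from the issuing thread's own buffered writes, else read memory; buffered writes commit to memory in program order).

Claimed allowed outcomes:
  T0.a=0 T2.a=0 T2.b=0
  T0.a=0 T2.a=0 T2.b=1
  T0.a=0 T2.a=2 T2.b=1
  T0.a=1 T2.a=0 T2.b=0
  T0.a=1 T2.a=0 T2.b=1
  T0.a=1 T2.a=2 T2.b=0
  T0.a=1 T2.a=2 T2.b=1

spurious: T0.a=1 T2.a=2 T2.b=0

outcome vector order: (T0.a,T2.a,T2.b)
TSO (6): <0 0 0> <0 0 1> <0 2 1> <1 0 0> <1 0 1> <1 2 1>
claimed∖TSO = {<1 2 0>}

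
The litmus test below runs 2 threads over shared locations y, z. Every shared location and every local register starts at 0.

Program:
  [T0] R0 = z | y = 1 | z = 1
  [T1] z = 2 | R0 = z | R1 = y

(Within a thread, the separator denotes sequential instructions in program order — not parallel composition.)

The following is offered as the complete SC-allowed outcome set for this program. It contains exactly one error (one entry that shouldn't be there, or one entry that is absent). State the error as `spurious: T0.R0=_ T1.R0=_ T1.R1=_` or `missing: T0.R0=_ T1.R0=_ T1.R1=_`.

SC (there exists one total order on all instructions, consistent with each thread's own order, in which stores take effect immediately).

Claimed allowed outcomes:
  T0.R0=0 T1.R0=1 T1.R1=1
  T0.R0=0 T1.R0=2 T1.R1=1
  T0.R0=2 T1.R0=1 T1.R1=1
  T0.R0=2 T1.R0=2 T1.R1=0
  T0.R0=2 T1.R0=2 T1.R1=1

outcome vector order: (T0.R0,T1.R0,T1.R1)
[SC] allowed = {011; 020; 021; 211; 220; 221}
SC∖claimed = {020}

missing: T0.R0=0 T1.R0=2 T1.R1=0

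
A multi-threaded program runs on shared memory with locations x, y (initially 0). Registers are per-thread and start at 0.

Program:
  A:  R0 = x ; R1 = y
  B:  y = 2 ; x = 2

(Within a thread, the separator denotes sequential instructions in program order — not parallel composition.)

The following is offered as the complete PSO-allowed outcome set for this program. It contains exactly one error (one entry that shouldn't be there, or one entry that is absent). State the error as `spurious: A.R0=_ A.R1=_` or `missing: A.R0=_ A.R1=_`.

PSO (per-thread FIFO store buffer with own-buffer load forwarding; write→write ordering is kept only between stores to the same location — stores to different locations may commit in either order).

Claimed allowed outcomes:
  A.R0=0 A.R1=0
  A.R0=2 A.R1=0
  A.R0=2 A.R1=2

missing: A.R0=0 A.R1=2

outcome vector order: (A.R0,A.R1)
PSO (4): (0,0); (0,2); (2,0); (2,2)
PSO∖claimed = {(0,2)}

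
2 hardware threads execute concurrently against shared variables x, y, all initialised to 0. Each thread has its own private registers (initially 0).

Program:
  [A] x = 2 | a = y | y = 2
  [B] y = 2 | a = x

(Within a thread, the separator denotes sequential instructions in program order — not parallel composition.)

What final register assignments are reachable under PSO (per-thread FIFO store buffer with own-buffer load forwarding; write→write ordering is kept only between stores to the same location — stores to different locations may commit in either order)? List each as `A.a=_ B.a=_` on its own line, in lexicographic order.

A.a=0 B.a=0
A.a=0 B.a=2
A.a=2 B.a=0
A.a=2 B.a=2

outcome vector order: (A.a,B.a)
|PSO outcomes| = 4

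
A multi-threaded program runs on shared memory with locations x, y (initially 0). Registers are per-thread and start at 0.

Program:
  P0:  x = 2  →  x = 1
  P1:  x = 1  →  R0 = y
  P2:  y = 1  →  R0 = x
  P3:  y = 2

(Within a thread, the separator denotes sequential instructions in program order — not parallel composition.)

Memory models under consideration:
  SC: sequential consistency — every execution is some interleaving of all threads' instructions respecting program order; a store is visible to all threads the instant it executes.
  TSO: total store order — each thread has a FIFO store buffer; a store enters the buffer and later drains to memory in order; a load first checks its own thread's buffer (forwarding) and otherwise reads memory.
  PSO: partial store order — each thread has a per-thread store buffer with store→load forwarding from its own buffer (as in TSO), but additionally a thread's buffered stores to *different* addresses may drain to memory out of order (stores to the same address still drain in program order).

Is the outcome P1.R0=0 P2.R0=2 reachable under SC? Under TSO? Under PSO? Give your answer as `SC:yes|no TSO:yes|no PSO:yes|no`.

SC:yes TSO:yes PSO:yes

outcome vector order: (P1.R0,P2.R0)
[SC] allowed = {(0,1) (0,2) (1,0) (1,1) (1,2) (2,0) (2,1) (2,2)}
[TSO] allowed = {(0,0) (0,1) (0,2) (1,0) (1,1) (1,2) (2,0) (2,1) (2,2)}
[PSO] allowed = {(0,0) (0,1) (0,2) (1,0) (1,1) (1,2) (2,0) (2,1) (2,2)}
target (0,2) ∈ {SC,TSO,PSO}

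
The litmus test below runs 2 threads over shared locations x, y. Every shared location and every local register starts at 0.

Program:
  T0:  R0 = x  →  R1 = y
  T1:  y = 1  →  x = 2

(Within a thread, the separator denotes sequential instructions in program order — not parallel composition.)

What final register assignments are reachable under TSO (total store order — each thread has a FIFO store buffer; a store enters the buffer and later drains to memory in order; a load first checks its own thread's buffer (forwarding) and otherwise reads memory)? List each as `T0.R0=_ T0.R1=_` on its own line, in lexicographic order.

T0.R0=0 T0.R1=0
T0.R0=0 T0.R1=1
T0.R0=2 T0.R1=1

outcome vector order: (T0.R0,T0.R1)
|TSO outcomes| = 3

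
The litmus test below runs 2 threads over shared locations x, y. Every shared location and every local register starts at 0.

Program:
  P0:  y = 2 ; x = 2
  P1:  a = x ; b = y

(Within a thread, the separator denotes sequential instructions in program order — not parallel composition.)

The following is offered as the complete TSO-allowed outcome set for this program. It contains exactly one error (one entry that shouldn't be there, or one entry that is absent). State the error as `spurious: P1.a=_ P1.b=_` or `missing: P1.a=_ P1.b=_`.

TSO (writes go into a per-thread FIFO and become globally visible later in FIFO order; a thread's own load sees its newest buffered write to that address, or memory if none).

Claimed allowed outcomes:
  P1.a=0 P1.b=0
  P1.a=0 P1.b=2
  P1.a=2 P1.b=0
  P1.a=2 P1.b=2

outcome vector order: (P1.a,P1.b)
TSO (3): (0,0); (0,2); (2,2)
claimed∖TSO = {(2,0)}

spurious: P1.a=2 P1.b=0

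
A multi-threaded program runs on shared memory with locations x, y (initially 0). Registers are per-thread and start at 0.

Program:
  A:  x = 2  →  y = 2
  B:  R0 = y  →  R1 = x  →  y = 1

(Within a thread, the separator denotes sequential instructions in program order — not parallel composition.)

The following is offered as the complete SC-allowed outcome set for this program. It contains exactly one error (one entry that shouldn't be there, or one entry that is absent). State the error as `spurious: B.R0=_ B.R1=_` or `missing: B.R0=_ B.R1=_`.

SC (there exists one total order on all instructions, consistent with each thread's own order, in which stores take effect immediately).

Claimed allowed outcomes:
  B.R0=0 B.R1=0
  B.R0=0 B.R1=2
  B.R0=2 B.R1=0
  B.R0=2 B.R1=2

outcome vector order: (B.R0,B.R1)
under SC → 00 02 22
claimed∖SC = {20}

spurious: B.R0=2 B.R1=0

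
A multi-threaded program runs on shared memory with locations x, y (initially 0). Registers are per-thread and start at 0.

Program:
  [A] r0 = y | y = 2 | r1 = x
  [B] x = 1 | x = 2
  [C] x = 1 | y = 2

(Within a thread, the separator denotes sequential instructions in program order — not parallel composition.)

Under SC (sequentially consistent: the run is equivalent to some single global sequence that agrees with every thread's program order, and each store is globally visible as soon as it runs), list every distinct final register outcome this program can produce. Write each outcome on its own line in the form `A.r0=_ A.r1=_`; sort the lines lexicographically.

A.r0=0 A.r1=0
A.r0=0 A.r1=1
A.r0=0 A.r1=2
A.r0=2 A.r1=1
A.r0=2 A.r1=2

outcome vector order: (A.r0,A.r1)
|SC outcomes| = 5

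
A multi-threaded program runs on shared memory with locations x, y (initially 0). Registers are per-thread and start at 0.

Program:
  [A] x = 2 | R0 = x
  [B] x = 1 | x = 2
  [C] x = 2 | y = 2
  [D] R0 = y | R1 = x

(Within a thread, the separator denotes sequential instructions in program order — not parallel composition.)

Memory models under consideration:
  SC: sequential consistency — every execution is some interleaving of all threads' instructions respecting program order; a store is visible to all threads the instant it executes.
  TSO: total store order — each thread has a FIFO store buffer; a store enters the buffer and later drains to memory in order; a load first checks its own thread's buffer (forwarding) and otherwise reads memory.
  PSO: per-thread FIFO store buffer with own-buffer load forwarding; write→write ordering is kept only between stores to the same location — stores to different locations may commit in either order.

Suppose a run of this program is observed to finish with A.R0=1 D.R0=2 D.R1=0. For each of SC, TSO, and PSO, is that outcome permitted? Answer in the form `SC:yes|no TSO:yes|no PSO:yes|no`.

outcome vector order: (A.R0,D.R0,D.R1)
under SC → 100; 101; 102; 121; 122; 200; 201; 202; 221; 222
under TSO → 100; 101; 102; 121; 122; 200; 201; 202; 221; 222
under PSO → 100; 101; 102; 120; 121; 122; 200; 201; 202; 220; 221; 222
target 120 ∈ {PSO}

SC:no TSO:no PSO:yes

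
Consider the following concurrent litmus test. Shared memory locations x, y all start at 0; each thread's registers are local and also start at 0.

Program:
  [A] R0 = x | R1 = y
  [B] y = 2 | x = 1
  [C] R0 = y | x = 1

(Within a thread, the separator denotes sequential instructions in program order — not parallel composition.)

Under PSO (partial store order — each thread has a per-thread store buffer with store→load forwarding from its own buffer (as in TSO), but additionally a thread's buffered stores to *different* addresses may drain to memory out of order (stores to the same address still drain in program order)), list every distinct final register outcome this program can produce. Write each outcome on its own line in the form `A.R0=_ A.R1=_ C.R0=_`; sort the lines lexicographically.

A.R0=0 A.R1=0 C.R0=0
A.R0=0 A.R1=0 C.R0=2
A.R0=0 A.R1=2 C.R0=0
A.R0=0 A.R1=2 C.R0=2
A.R0=1 A.R1=0 C.R0=0
A.R0=1 A.R1=0 C.R0=2
A.R0=1 A.R1=2 C.R0=0
A.R0=1 A.R1=2 C.R0=2

outcome vector order: (A.R0,A.R1,C.R0)
|PSO outcomes| = 8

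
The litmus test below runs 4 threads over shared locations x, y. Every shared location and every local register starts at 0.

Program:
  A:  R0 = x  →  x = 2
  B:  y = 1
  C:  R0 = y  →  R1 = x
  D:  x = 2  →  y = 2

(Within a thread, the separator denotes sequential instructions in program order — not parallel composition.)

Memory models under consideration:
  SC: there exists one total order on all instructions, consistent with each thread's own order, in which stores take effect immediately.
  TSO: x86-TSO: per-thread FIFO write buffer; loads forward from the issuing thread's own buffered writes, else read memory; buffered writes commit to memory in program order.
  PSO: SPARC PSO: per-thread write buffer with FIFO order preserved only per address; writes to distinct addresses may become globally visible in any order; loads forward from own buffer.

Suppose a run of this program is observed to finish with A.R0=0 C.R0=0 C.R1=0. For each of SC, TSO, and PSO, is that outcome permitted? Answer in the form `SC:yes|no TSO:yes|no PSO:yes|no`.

outcome vector order: (A.R0,C.R0,C.R1)
SC (10): (0,0,0), (0,0,2), (0,1,0), (0,1,2), (0,2,2), (2,0,0), (2,0,2), (2,1,0), (2,1,2), (2,2,2)
TSO (10): (0,0,0), (0,0,2), (0,1,0), (0,1,2), (0,2,2), (2,0,0), (2,0,2), (2,1,0), (2,1,2), (2,2,2)
PSO (12): (0,0,0), (0,0,2), (0,1,0), (0,1,2), (0,2,0), (0,2,2), (2,0,0), (2,0,2), (2,1,0), (2,1,2), (2,2,0), (2,2,2)
target (0,0,0) ∈ {SC,TSO,PSO}

SC:yes TSO:yes PSO:yes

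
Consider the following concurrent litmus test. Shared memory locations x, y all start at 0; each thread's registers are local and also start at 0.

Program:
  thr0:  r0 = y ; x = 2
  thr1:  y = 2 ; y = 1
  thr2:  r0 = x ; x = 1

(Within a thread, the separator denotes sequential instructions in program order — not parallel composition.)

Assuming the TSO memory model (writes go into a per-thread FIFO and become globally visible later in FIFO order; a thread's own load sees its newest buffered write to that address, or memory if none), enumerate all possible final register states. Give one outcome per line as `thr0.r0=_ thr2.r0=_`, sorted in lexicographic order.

outcome vector order: (thr0.r0,thr2.r0)
|TSO outcomes| = 6

thr0.r0=0 thr2.r0=0
thr0.r0=0 thr2.r0=2
thr0.r0=1 thr2.r0=0
thr0.r0=1 thr2.r0=2
thr0.r0=2 thr2.r0=0
thr0.r0=2 thr2.r0=2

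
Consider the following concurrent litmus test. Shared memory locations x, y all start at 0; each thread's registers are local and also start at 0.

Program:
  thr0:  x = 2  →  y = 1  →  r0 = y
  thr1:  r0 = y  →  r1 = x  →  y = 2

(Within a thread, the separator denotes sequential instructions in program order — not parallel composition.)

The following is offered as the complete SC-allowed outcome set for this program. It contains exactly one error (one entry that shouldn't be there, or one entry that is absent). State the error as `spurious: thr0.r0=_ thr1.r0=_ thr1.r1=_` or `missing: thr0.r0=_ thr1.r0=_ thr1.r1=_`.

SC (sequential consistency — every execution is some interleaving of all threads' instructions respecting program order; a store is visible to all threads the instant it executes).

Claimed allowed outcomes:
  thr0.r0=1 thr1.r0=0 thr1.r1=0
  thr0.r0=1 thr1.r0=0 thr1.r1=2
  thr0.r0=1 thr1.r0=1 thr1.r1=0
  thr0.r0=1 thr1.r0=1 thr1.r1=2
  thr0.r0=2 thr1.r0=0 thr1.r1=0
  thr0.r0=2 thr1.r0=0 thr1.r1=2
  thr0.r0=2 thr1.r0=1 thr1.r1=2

spurious: thr0.r0=1 thr1.r0=1 thr1.r1=0

outcome vector order: (thr0.r0,thr1.r0,thr1.r1)
under SC → (1,0,0); (1,0,2); (1,1,2); (2,0,0); (2,0,2); (2,1,2)
claimed∖SC = {(1,1,0)}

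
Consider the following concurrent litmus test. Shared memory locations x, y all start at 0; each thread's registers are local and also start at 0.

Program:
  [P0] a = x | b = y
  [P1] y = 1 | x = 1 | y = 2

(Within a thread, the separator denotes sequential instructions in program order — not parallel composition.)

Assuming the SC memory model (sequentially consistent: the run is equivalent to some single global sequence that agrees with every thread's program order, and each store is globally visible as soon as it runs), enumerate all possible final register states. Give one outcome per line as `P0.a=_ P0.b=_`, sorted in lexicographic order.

P0.a=0 P0.b=0
P0.a=0 P0.b=1
P0.a=0 P0.b=2
P0.a=1 P0.b=1
P0.a=1 P0.b=2

outcome vector order: (P0.a,P0.b)
|SC outcomes| = 5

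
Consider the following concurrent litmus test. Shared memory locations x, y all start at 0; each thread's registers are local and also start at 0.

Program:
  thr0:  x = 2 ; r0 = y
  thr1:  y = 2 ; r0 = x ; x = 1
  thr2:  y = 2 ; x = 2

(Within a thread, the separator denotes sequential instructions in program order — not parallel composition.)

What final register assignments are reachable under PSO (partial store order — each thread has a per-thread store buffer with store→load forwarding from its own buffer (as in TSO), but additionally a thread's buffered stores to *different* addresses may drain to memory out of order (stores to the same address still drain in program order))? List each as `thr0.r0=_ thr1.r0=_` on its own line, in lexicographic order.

thr0.r0=0 thr1.r0=0
thr0.r0=0 thr1.r0=2
thr0.r0=2 thr1.r0=0
thr0.r0=2 thr1.r0=2

outcome vector order: (thr0.r0,thr1.r0)
|PSO outcomes| = 4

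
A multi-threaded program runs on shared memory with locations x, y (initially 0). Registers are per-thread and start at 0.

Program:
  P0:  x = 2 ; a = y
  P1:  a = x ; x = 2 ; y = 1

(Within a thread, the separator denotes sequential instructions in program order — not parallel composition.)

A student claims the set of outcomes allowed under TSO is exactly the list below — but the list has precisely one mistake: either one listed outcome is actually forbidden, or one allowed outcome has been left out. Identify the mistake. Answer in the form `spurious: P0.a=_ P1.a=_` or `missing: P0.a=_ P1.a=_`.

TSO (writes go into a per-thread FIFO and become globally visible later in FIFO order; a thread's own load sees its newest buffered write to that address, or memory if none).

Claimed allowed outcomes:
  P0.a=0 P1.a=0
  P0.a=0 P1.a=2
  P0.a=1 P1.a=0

missing: P0.a=1 P1.a=2

outcome vector order: (P0.a,P1.a)
under TSO → (0,0), (0,2), (1,0), (1,2)
TSO∖claimed = {(1,2)}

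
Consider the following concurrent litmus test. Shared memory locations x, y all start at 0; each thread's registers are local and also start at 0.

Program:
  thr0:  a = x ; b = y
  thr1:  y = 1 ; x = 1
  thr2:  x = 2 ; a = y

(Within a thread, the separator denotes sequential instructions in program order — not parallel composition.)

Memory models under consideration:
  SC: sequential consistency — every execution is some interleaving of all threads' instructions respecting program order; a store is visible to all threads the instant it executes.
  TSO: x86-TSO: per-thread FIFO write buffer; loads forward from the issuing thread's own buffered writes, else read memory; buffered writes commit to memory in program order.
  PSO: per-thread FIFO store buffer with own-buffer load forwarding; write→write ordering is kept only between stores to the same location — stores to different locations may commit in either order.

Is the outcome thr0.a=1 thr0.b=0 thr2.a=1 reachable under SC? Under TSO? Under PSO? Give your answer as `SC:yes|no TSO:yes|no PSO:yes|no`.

SC:no TSO:no PSO:yes

outcome vector order: (thr0.a,thr0.b,thr2.a)
SC: 10 outcomes — {(0,0,0); (0,0,1); (0,1,0); (0,1,1); (1,1,0); (1,1,1); (2,0,0); (2,0,1); (2,1,0); (2,1,1)}
TSO: 10 outcomes — {(0,0,0); (0,0,1); (0,1,0); (0,1,1); (1,1,0); (1,1,1); (2,0,0); (2,0,1); (2,1,0); (2,1,1)}
PSO: 12 outcomes — {(0,0,0); (0,0,1); (0,1,0); (0,1,1); (1,0,0); (1,0,1); (1,1,0); (1,1,1); (2,0,0); (2,0,1); (2,1,0); (2,1,1)}
target (1,0,1) ∈ {PSO}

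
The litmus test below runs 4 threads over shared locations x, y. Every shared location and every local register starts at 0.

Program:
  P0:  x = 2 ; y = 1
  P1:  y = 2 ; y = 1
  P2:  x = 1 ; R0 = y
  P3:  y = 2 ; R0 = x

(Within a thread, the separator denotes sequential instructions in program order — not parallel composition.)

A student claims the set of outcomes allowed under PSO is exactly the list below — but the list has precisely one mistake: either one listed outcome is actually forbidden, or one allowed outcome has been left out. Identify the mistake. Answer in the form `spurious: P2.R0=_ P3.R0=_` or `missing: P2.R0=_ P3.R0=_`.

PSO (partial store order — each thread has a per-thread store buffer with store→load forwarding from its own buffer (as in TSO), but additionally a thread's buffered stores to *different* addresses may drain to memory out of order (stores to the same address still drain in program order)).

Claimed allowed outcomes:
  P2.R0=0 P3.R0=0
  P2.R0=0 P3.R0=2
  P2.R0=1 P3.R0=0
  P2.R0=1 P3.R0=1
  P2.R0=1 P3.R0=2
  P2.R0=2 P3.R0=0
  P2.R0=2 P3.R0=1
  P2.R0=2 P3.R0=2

outcome vector order: (P2.R0,P3.R0)
PSO: 9 outcomes — {0/0 0/1 0/2 1/0 1/1 1/2 2/0 2/1 2/2}
PSO∖claimed = {0/1}

missing: P2.R0=0 P3.R0=1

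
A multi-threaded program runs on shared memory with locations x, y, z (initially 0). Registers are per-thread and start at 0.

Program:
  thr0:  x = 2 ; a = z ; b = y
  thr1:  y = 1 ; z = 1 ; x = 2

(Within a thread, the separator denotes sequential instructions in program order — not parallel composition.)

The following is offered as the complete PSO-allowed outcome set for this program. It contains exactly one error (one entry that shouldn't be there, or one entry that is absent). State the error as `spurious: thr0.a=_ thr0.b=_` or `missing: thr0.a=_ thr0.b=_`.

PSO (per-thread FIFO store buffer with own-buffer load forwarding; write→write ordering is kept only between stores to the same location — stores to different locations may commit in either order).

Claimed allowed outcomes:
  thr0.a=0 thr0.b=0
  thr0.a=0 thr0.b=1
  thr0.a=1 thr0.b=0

outcome vector order: (thr0.a,thr0.b)
[PSO] allowed = {<0 0> <0 1> <1 0> <1 1>}
PSO∖claimed = {<1 1>}

missing: thr0.a=1 thr0.b=1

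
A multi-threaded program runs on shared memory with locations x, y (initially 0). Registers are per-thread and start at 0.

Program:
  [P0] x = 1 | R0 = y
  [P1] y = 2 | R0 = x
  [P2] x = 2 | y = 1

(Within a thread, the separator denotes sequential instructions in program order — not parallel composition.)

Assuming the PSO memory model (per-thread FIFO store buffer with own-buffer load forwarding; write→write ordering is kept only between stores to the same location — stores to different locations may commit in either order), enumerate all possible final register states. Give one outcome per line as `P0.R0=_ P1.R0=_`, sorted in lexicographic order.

outcome vector order: (P0.R0,P1.R0)
|PSO outcomes| = 9

P0.R0=0 P1.R0=0
P0.R0=0 P1.R0=1
P0.R0=0 P1.R0=2
P0.R0=1 P1.R0=0
P0.R0=1 P1.R0=1
P0.R0=1 P1.R0=2
P0.R0=2 P1.R0=0
P0.R0=2 P1.R0=1
P0.R0=2 P1.R0=2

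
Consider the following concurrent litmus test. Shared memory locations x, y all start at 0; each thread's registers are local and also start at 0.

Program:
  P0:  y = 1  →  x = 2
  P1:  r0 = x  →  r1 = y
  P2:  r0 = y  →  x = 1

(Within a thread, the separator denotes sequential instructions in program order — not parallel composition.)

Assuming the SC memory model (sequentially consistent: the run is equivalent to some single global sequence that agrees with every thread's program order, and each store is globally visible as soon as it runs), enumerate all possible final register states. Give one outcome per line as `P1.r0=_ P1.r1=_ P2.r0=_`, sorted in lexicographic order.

P1.r0=0 P1.r1=0 P2.r0=0
P1.r0=0 P1.r1=0 P2.r0=1
P1.r0=0 P1.r1=1 P2.r0=0
P1.r0=0 P1.r1=1 P2.r0=1
P1.r0=1 P1.r1=0 P2.r0=0
P1.r0=1 P1.r1=1 P2.r0=0
P1.r0=1 P1.r1=1 P2.r0=1
P1.r0=2 P1.r1=1 P2.r0=0
P1.r0=2 P1.r1=1 P2.r0=1

outcome vector order: (P1.r0,P1.r1,P2.r0)
|SC outcomes| = 9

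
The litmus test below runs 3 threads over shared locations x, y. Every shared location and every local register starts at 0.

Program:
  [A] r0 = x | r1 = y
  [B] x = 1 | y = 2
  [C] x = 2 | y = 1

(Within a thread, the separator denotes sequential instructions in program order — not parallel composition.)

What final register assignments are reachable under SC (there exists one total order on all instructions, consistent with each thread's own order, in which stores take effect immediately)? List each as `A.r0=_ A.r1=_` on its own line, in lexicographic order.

A.r0=0 A.r1=0
A.r0=0 A.r1=1
A.r0=0 A.r1=2
A.r0=1 A.r1=0
A.r0=1 A.r1=1
A.r0=1 A.r1=2
A.r0=2 A.r1=0
A.r0=2 A.r1=1
A.r0=2 A.r1=2

outcome vector order: (A.r0,A.r1)
|SC outcomes| = 9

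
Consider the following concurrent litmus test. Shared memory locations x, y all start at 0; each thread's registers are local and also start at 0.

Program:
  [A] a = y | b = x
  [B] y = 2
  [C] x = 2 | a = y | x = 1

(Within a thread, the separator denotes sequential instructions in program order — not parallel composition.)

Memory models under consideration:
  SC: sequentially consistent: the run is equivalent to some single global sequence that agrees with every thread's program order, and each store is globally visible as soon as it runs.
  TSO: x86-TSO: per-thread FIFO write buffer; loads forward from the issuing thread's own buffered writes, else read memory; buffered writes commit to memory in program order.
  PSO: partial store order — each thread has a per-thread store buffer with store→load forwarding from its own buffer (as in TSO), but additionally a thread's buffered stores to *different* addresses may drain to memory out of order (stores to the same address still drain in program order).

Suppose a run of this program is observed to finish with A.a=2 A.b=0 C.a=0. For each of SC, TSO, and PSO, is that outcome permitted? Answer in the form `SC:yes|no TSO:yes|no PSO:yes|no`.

SC:no TSO:yes PSO:yes

outcome vector order: (A.a,A.b,C.a)
under SC → 0/0/0; 0/0/2; 0/1/0; 0/1/2; 0/2/0; 0/2/2; 2/0/2; 2/1/0; 2/1/2; 2/2/0; 2/2/2
under TSO → 0/0/0; 0/0/2; 0/1/0; 0/1/2; 0/2/0; 0/2/2; 2/0/0; 2/0/2; 2/1/0; 2/1/2; 2/2/0; 2/2/2
under PSO → 0/0/0; 0/0/2; 0/1/0; 0/1/2; 0/2/0; 0/2/2; 2/0/0; 2/0/2; 2/1/0; 2/1/2; 2/2/0; 2/2/2
target 2/0/0 ∈ {TSO,PSO}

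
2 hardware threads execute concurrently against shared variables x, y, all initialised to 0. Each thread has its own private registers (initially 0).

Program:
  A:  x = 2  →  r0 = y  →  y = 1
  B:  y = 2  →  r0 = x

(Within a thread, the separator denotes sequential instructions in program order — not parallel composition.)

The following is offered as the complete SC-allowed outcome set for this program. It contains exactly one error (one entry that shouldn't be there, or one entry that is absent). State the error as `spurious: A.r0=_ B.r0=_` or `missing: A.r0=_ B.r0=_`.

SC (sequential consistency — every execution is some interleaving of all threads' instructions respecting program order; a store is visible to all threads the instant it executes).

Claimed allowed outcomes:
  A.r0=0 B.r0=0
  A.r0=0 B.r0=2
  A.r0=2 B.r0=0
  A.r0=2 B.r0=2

outcome vector order: (A.r0,B.r0)
[SC] allowed = {0/2; 2/0; 2/2}
claimed∖SC = {0/0}

spurious: A.r0=0 B.r0=0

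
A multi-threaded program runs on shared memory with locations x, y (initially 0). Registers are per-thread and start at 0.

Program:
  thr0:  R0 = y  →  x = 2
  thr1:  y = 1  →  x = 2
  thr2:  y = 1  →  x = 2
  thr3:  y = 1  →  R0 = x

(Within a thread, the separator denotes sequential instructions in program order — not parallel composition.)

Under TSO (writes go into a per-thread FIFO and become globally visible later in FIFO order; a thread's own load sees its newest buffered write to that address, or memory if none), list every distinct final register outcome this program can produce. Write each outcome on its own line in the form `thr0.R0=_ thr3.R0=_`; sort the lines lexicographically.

thr0.R0=0 thr3.R0=0
thr0.R0=0 thr3.R0=2
thr0.R0=1 thr3.R0=0
thr0.R0=1 thr3.R0=2

outcome vector order: (thr0.R0,thr3.R0)
|TSO outcomes| = 4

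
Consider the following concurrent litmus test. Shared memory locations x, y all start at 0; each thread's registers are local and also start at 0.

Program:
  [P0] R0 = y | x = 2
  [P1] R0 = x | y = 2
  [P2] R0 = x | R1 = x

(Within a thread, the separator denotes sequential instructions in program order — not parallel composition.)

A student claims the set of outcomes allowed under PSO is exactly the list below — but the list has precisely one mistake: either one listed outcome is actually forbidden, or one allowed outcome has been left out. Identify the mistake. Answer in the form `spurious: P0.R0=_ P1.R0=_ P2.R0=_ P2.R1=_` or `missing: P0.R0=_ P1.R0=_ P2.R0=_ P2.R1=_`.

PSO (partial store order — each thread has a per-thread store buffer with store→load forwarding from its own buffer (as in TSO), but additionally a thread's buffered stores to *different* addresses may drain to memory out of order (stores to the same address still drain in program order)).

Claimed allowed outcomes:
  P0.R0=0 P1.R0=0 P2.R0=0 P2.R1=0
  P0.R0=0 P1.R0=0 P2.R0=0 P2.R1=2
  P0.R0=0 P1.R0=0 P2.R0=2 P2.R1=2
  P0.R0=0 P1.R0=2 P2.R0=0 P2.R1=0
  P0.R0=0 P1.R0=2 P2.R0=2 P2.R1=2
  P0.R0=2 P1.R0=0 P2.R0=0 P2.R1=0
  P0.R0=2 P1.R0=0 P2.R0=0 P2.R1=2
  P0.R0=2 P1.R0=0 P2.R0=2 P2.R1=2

outcome vector order: (P0.R0,P1.R0,P2.R0,P2.R1)
under PSO → <0 0 0 0>, <0 0 0 2>, <0 0 2 2>, <0 2 0 0>, <0 2 0 2>, <0 2 2 2>, <2 0 0 0>, <2 0 0 2>, <2 0 2 2>
PSO∖claimed = {<0 2 0 2>}

missing: P0.R0=0 P1.R0=2 P2.R0=0 P2.R1=2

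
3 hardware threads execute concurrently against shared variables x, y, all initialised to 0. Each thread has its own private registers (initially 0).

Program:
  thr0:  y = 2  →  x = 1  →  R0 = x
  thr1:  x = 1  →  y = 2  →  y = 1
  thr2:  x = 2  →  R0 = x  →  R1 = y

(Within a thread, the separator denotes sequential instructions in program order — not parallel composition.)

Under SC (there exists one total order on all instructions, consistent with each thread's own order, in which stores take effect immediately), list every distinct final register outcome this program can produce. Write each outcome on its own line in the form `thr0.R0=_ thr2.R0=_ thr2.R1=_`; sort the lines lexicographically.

outcome vector order: (thr0.R0,thr2.R0,thr2.R1)
|SC outcomes| = 10

thr0.R0=1 thr2.R0=1 thr2.R1=0
thr0.R0=1 thr2.R0=1 thr2.R1=1
thr0.R0=1 thr2.R0=1 thr2.R1=2
thr0.R0=1 thr2.R0=2 thr2.R1=0
thr0.R0=1 thr2.R0=2 thr2.R1=1
thr0.R0=1 thr2.R0=2 thr2.R1=2
thr0.R0=2 thr2.R0=1 thr2.R1=1
thr0.R0=2 thr2.R0=1 thr2.R1=2
thr0.R0=2 thr2.R0=2 thr2.R1=1
thr0.R0=2 thr2.R0=2 thr2.R1=2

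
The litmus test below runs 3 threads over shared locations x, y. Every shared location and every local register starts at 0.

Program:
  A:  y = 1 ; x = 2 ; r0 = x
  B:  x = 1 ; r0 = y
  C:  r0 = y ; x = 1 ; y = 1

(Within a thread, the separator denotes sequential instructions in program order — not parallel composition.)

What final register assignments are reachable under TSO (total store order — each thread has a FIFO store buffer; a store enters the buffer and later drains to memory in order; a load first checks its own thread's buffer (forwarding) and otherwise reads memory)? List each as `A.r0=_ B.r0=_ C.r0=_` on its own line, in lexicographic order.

outcome vector order: (A.r0,B.r0,C.r0)
|TSO outcomes| = 8

A.r0=1 B.r0=0 C.r0=0
A.r0=1 B.r0=0 C.r0=1
A.r0=1 B.r0=1 C.r0=0
A.r0=1 B.r0=1 C.r0=1
A.r0=2 B.r0=0 C.r0=0
A.r0=2 B.r0=0 C.r0=1
A.r0=2 B.r0=1 C.r0=0
A.r0=2 B.r0=1 C.r0=1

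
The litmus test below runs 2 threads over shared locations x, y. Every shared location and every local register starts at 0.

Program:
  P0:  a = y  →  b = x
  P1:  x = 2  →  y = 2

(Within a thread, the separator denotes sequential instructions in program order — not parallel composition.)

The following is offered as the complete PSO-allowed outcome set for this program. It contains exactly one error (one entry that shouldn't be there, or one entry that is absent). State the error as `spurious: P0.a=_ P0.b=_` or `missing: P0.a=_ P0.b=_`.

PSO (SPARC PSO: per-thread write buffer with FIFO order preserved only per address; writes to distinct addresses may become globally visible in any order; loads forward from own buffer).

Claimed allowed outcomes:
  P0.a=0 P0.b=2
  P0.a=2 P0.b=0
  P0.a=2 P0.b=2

missing: P0.a=0 P0.b=0

outcome vector order: (P0.a,P0.b)
PSO: 4 outcomes — {<0 0>; <0 2>; <2 0>; <2 2>}
PSO∖claimed = {<0 0>}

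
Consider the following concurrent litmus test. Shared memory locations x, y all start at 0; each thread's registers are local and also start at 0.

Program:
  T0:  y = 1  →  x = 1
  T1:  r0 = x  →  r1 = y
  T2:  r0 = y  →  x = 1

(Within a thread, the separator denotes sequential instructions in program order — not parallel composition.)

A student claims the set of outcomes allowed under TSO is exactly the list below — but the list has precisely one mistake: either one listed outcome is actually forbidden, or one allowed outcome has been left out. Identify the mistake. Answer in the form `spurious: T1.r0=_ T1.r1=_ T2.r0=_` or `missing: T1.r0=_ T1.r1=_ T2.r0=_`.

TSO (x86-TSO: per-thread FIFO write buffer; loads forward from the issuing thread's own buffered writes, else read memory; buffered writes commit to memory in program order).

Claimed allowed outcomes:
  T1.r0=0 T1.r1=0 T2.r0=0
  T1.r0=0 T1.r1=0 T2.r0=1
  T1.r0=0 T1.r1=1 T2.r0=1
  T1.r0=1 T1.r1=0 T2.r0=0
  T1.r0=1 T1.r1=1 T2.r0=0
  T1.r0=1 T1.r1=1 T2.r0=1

outcome vector order: (T1.r0,T1.r1,T2.r0)
under TSO → <0 0 0>, <0 0 1>, <0 1 0>, <0 1 1>, <1 0 0>, <1 1 0>, <1 1 1>
TSO∖claimed = {<0 1 0>}

missing: T1.r0=0 T1.r1=1 T2.r0=0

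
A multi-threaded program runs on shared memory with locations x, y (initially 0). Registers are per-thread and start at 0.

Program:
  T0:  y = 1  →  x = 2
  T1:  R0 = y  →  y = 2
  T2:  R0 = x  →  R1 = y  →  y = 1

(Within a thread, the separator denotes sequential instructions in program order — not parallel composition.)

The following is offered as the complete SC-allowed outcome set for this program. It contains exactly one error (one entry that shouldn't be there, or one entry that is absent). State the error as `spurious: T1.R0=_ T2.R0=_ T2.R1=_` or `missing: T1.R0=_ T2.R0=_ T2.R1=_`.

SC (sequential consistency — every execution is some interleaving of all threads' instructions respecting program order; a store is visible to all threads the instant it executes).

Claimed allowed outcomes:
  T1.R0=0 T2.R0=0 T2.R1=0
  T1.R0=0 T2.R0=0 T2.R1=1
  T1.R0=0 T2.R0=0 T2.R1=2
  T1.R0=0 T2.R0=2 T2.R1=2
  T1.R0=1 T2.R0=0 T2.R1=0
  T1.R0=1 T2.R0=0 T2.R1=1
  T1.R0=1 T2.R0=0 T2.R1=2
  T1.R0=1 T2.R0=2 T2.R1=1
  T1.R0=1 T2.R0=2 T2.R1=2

missing: T1.R0=0 T2.R0=2 T2.R1=1

outcome vector order: (T1.R0,T2.R0,T2.R1)
SC: 10 outcomes — {<0 0 0> <0 0 1> <0 0 2> <0 2 1> <0 2 2> <1 0 0> <1 0 1> <1 0 2> <1 2 1> <1 2 2>}
SC∖claimed = {<0 2 1>}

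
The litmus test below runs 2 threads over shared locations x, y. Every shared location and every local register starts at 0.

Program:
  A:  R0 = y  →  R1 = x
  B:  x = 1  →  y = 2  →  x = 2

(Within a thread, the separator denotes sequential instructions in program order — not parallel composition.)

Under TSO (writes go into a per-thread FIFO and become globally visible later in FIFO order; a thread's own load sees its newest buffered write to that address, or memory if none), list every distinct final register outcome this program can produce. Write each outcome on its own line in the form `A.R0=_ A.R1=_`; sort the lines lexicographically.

A.R0=0 A.R1=0
A.R0=0 A.R1=1
A.R0=0 A.R1=2
A.R0=2 A.R1=1
A.R0=2 A.R1=2

outcome vector order: (A.R0,A.R1)
|TSO outcomes| = 5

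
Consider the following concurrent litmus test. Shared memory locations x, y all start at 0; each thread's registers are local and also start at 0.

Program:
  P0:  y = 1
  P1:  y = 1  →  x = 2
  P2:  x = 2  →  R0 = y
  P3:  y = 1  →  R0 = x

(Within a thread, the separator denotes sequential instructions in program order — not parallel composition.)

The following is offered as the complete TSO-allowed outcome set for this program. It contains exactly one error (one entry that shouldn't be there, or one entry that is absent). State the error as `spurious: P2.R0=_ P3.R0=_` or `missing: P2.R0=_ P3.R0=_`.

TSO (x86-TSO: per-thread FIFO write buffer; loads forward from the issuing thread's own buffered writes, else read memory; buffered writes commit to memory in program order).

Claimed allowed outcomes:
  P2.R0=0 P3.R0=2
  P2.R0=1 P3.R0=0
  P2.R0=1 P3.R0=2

missing: P2.R0=0 P3.R0=0

outcome vector order: (P2.R0,P3.R0)
TSO (4): 00, 02, 10, 12
TSO∖claimed = {00}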